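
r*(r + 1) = r^2 + r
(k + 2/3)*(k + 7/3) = k^2 + 3*k + 14/9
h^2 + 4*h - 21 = (h - 3)*(h + 7)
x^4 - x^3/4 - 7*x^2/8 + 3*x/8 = x*(x - 3/4)*(x - 1/2)*(x + 1)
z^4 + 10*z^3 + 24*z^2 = z^2*(z + 4)*(z + 6)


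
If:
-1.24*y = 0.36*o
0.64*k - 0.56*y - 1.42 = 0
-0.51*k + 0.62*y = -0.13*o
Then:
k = -1.39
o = 14.22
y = -4.13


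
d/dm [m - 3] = 1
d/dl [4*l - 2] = 4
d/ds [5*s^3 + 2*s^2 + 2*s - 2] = 15*s^2 + 4*s + 2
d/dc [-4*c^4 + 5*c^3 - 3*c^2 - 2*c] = -16*c^3 + 15*c^2 - 6*c - 2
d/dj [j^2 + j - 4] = 2*j + 1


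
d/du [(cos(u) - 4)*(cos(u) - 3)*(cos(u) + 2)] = (-3*cos(u)^2 + 10*cos(u) + 2)*sin(u)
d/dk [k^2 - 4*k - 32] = 2*k - 4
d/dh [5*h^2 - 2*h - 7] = 10*h - 2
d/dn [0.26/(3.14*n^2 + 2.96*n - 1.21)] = (-1.6328*n - 0.7696)/(3.14*n^2 + 2.96*n - 1.21)^2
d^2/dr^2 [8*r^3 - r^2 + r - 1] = 48*r - 2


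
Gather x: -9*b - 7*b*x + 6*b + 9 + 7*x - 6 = -3*b + x*(7 - 7*b) + 3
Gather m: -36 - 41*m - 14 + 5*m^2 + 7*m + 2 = 5*m^2 - 34*m - 48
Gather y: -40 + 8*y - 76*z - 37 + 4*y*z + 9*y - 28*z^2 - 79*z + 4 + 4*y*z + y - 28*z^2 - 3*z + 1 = y*(8*z + 18) - 56*z^2 - 158*z - 72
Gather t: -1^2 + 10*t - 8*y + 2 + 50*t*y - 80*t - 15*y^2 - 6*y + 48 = t*(50*y - 70) - 15*y^2 - 14*y + 49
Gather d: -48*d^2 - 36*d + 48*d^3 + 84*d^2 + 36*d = 48*d^3 + 36*d^2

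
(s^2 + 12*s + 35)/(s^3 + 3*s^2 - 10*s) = (s + 7)/(s*(s - 2))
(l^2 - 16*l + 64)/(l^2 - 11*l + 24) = (l - 8)/(l - 3)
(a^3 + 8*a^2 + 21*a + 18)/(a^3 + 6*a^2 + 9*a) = (a + 2)/a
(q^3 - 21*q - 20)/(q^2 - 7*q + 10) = (q^2 + 5*q + 4)/(q - 2)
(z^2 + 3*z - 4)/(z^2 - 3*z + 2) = (z + 4)/(z - 2)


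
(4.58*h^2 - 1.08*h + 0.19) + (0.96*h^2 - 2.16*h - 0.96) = 5.54*h^2 - 3.24*h - 0.77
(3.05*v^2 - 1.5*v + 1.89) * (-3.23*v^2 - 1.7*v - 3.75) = -9.8515*v^4 - 0.34*v^3 - 14.9922*v^2 + 2.412*v - 7.0875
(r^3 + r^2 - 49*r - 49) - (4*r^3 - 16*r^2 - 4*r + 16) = -3*r^3 + 17*r^2 - 45*r - 65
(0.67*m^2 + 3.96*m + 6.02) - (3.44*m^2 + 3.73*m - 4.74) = -2.77*m^2 + 0.23*m + 10.76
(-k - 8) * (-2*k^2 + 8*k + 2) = 2*k^3 + 8*k^2 - 66*k - 16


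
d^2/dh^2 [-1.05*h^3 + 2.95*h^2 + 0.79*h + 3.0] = 5.9 - 6.3*h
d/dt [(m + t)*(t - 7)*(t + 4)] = 2*m*t - 3*m + 3*t^2 - 6*t - 28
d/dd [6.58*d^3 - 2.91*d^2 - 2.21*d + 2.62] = 19.74*d^2 - 5.82*d - 2.21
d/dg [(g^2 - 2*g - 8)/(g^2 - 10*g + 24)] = -8/(g^2 - 12*g + 36)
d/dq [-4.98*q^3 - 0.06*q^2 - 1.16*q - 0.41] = -14.94*q^2 - 0.12*q - 1.16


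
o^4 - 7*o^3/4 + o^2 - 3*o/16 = o*(o - 3/4)*(o - 1/2)^2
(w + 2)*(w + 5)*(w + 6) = w^3 + 13*w^2 + 52*w + 60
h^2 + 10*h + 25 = (h + 5)^2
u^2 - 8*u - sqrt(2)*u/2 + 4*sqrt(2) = (u - 8)*(u - sqrt(2)/2)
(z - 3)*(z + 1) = z^2 - 2*z - 3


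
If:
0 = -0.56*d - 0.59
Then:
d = -1.05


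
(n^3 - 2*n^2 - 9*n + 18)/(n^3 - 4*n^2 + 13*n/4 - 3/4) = 4*(n^2 + n - 6)/(4*n^2 - 4*n + 1)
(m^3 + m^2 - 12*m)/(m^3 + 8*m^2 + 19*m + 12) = m*(m - 3)/(m^2 + 4*m + 3)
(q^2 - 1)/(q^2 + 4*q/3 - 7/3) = 3*(q + 1)/(3*q + 7)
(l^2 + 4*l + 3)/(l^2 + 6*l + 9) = (l + 1)/(l + 3)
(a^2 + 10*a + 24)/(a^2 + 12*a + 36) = (a + 4)/(a + 6)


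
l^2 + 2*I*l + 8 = (l - 2*I)*(l + 4*I)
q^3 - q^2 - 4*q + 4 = (q - 2)*(q - 1)*(q + 2)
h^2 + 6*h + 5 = (h + 1)*(h + 5)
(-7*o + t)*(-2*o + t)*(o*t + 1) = 14*o^3*t - 9*o^2*t^2 + 14*o^2 + o*t^3 - 9*o*t + t^2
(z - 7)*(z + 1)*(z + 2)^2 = z^4 - 2*z^3 - 27*z^2 - 52*z - 28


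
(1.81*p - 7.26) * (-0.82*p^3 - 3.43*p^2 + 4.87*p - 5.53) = -1.4842*p^4 - 0.255100000000001*p^3 + 33.7165*p^2 - 45.3655*p + 40.1478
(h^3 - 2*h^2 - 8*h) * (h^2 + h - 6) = h^5 - h^4 - 16*h^3 + 4*h^2 + 48*h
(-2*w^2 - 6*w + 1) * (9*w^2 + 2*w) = -18*w^4 - 58*w^3 - 3*w^2 + 2*w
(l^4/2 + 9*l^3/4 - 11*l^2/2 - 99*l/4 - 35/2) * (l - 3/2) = l^5/2 + 3*l^4/2 - 71*l^3/8 - 33*l^2/2 + 157*l/8 + 105/4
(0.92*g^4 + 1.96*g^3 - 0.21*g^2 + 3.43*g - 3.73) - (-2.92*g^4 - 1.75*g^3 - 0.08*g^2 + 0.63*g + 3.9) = 3.84*g^4 + 3.71*g^3 - 0.13*g^2 + 2.8*g - 7.63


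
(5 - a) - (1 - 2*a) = a + 4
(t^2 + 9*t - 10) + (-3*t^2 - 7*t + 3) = -2*t^2 + 2*t - 7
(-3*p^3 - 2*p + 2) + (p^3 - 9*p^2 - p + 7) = -2*p^3 - 9*p^2 - 3*p + 9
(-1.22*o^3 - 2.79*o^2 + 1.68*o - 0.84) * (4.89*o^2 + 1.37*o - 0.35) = -5.9658*o^5 - 15.3145*o^4 + 4.8199*o^3 - 0.829499999999999*o^2 - 1.7388*o + 0.294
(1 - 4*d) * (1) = 1 - 4*d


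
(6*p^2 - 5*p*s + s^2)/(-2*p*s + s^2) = (-3*p + s)/s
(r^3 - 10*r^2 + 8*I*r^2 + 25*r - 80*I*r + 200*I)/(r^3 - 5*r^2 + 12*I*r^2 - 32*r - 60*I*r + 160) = (r - 5)/(r + 4*I)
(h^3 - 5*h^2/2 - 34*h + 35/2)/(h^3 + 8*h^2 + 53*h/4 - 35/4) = 2*(h - 7)/(2*h + 7)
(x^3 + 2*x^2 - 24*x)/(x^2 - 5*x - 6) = x*(-x^2 - 2*x + 24)/(-x^2 + 5*x + 6)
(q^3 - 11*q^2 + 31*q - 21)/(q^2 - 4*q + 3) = q - 7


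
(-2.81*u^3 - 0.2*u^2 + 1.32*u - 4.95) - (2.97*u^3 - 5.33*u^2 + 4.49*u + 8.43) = -5.78*u^3 + 5.13*u^2 - 3.17*u - 13.38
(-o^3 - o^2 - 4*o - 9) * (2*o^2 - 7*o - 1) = -2*o^5 + 5*o^4 + 11*o^2 + 67*o + 9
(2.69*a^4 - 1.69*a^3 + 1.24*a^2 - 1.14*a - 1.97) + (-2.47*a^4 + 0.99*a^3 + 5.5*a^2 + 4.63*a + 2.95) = 0.22*a^4 - 0.7*a^3 + 6.74*a^2 + 3.49*a + 0.98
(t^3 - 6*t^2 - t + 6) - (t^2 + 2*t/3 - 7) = t^3 - 7*t^2 - 5*t/3 + 13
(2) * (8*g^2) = 16*g^2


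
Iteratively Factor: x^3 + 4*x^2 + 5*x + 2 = (x + 1)*(x^2 + 3*x + 2) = (x + 1)*(x + 2)*(x + 1)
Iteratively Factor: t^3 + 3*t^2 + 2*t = (t + 1)*(t^2 + 2*t) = t*(t + 1)*(t + 2)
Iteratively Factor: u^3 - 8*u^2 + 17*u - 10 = (u - 2)*(u^2 - 6*u + 5) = (u - 2)*(u - 1)*(u - 5)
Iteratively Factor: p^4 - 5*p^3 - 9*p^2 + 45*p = (p + 3)*(p^3 - 8*p^2 + 15*p) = (p - 5)*(p + 3)*(p^2 - 3*p) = p*(p - 5)*(p + 3)*(p - 3)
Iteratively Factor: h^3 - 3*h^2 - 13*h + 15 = (h - 1)*(h^2 - 2*h - 15) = (h - 1)*(h + 3)*(h - 5)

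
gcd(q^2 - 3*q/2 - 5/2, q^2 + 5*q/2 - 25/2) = q - 5/2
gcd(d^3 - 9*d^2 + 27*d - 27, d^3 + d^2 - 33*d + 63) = d^2 - 6*d + 9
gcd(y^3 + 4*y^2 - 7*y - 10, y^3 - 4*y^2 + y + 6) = y^2 - y - 2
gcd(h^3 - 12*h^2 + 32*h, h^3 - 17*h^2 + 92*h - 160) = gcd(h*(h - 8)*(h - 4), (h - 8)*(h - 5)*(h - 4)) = h^2 - 12*h + 32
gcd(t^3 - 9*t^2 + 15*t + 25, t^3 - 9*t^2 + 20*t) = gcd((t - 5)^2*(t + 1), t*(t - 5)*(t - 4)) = t - 5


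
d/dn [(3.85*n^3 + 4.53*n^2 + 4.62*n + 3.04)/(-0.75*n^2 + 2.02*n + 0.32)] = (-2.8875*n^4 + 15.554*n^3 + 16.3116*n^2 + 7.4592*n - 4.6624)/(0.5625*n^4 - 3.03*n^3 + 3.6004*n^2 + 1.2928*n + 0.1024)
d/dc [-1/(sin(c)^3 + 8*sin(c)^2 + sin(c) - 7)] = (3*sin(c)^2 + 16*sin(c) + 1)*cos(c)/(sin(c)^3 + 8*sin(c)^2 + sin(c) - 7)^2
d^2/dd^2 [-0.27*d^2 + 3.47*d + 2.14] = -0.540000000000000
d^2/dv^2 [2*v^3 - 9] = 12*v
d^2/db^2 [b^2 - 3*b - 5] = 2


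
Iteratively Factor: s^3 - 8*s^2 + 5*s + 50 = (s - 5)*(s^2 - 3*s - 10) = (s - 5)^2*(s + 2)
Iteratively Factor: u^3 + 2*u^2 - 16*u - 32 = (u - 4)*(u^2 + 6*u + 8) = (u - 4)*(u + 4)*(u + 2)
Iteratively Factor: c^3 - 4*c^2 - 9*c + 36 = (c - 3)*(c^2 - c - 12) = (c - 4)*(c - 3)*(c + 3)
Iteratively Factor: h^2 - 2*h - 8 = (h - 4)*(h + 2)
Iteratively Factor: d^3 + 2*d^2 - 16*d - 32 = (d - 4)*(d^2 + 6*d + 8) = (d - 4)*(d + 2)*(d + 4)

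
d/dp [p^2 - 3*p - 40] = 2*p - 3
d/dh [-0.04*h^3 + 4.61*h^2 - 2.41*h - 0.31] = -0.12*h^2 + 9.22*h - 2.41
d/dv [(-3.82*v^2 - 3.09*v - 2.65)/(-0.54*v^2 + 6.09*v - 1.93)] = (-24.9324*v^2 + 11.8832*v + 22.1022)/(0.2916*v^4 - 6.5772*v^3 + 39.1725*v^2 - 23.5074*v + 3.7249)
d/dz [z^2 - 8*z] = 2*z - 8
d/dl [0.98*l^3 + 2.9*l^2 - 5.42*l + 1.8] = 2.94*l^2 + 5.8*l - 5.42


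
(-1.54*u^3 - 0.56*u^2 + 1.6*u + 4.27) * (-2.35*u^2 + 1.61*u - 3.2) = 3.619*u^5 - 1.1634*u^4 + 0.2664*u^3 - 5.6665*u^2 + 1.7547*u - 13.664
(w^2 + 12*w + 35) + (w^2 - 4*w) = 2*w^2 + 8*w + 35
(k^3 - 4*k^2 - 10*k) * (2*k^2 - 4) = 2*k^5 - 8*k^4 - 24*k^3 + 16*k^2 + 40*k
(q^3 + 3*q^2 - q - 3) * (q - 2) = q^4 + q^3 - 7*q^2 - q + 6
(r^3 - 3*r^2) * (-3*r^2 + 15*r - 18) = -3*r^5 + 24*r^4 - 63*r^3 + 54*r^2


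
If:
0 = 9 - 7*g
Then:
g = 9/7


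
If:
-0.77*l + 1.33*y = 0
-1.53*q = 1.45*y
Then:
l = 1.72727272727273*y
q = -0.947712418300654*y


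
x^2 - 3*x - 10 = (x - 5)*(x + 2)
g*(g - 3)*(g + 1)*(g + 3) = g^4 + g^3 - 9*g^2 - 9*g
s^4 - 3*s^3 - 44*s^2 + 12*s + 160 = (s - 8)*(s - 2)*(s + 2)*(s + 5)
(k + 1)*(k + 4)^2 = k^3 + 9*k^2 + 24*k + 16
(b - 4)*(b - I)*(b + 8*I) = b^3 - 4*b^2 + 7*I*b^2 + 8*b - 28*I*b - 32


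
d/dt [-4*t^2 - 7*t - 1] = -8*t - 7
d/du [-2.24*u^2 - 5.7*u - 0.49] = -4.48*u - 5.7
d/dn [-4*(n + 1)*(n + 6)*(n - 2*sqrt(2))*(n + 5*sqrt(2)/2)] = -16*n^3 - 84*n^2 - 6*sqrt(2)*n^2 - 28*sqrt(2)*n + 32*n - 12*sqrt(2) + 280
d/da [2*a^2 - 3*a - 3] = 4*a - 3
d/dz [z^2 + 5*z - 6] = 2*z + 5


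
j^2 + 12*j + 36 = (j + 6)^2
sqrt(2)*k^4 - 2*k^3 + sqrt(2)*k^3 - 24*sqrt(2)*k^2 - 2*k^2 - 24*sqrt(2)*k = k*(k - 4*sqrt(2))*(k + 3*sqrt(2))*(sqrt(2)*k + sqrt(2))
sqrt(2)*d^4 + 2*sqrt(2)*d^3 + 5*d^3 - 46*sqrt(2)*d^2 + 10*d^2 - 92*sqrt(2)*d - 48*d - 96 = (d + 2)*(d - 4*sqrt(2))*(d + 6*sqrt(2))*(sqrt(2)*d + 1)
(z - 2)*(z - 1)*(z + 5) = z^3 + 2*z^2 - 13*z + 10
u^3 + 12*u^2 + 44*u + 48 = (u + 2)*(u + 4)*(u + 6)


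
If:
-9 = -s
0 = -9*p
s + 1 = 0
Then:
No Solution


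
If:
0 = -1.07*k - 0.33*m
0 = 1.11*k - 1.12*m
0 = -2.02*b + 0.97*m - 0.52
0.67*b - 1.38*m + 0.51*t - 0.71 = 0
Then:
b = -0.26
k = 0.00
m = 0.00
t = 1.73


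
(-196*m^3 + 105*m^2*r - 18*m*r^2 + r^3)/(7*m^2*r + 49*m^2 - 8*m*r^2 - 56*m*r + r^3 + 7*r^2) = (28*m^2 - 11*m*r + r^2)/(-m*r - 7*m + r^2 + 7*r)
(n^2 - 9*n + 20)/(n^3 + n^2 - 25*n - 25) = (n - 4)/(n^2 + 6*n + 5)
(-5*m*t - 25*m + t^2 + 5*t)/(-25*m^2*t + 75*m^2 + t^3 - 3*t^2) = (t + 5)/(5*m*t - 15*m + t^2 - 3*t)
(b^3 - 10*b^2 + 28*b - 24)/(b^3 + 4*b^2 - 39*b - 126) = (b^2 - 4*b + 4)/(b^2 + 10*b + 21)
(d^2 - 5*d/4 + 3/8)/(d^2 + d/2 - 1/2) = (d - 3/4)/(d + 1)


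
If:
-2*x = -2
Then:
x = 1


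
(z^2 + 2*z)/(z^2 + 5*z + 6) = z/(z + 3)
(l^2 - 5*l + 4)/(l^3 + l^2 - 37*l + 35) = (l - 4)/(l^2 + 2*l - 35)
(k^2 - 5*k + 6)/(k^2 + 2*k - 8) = (k - 3)/(k + 4)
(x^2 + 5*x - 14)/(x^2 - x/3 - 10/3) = 3*(x + 7)/(3*x + 5)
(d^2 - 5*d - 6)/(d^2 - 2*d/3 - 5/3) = 3*(d - 6)/(3*d - 5)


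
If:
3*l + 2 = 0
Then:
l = -2/3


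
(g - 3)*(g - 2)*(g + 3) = g^3 - 2*g^2 - 9*g + 18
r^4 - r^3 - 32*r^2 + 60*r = r*(r - 5)*(r - 2)*(r + 6)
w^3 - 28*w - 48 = (w - 6)*(w + 2)*(w + 4)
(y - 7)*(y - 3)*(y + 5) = y^3 - 5*y^2 - 29*y + 105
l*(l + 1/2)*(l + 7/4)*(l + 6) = l^4 + 33*l^3/4 + 115*l^2/8 + 21*l/4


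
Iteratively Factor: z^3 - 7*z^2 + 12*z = (z - 4)*(z^2 - 3*z) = (z - 4)*(z - 3)*(z)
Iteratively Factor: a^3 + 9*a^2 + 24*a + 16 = (a + 4)*(a^2 + 5*a + 4) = (a + 4)^2*(a + 1)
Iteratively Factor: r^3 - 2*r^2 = (r)*(r^2 - 2*r) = r*(r - 2)*(r)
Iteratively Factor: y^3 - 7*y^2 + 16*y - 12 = (y - 3)*(y^2 - 4*y + 4) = (y - 3)*(y - 2)*(y - 2)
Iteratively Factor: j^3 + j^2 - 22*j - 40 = (j + 2)*(j^2 - j - 20) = (j - 5)*(j + 2)*(j + 4)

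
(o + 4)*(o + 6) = o^2 + 10*o + 24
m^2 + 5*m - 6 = (m - 1)*(m + 6)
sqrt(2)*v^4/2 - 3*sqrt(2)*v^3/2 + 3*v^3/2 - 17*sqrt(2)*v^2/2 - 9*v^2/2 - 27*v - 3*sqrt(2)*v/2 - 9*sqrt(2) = (v - 6)*(v + 3)*(v + sqrt(2)/2)*(sqrt(2)*v/2 + 1)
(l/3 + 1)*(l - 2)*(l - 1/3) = l^3/3 + 2*l^2/9 - 19*l/9 + 2/3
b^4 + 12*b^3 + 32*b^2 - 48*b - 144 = (b - 2)*(b + 2)*(b + 6)^2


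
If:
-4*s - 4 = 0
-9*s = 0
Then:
No Solution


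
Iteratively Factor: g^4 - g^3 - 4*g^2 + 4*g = (g + 2)*(g^3 - 3*g^2 + 2*g) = (g - 1)*(g + 2)*(g^2 - 2*g) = (g - 2)*(g - 1)*(g + 2)*(g)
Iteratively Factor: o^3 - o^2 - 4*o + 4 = (o - 2)*(o^2 + o - 2) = (o - 2)*(o + 2)*(o - 1)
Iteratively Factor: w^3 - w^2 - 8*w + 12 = (w - 2)*(w^2 + w - 6) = (w - 2)^2*(w + 3)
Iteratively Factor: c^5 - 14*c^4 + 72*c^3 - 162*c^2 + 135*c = (c - 3)*(c^4 - 11*c^3 + 39*c^2 - 45*c) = (c - 3)^2*(c^3 - 8*c^2 + 15*c) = (c - 3)^3*(c^2 - 5*c) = c*(c - 3)^3*(c - 5)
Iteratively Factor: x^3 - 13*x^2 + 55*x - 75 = (x - 3)*(x^2 - 10*x + 25) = (x - 5)*(x - 3)*(x - 5)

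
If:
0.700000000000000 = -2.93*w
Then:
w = -0.24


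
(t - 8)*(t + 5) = t^2 - 3*t - 40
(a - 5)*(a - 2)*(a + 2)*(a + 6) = a^4 + a^3 - 34*a^2 - 4*a + 120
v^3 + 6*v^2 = v^2*(v + 6)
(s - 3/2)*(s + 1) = s^2 - s/2 - 3/2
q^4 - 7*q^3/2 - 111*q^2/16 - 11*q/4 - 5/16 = (q - 5)*(q + 1/4)^2*(q + 1)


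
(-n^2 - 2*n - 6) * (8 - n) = n^3 - 6*n^2 - 10*n - 48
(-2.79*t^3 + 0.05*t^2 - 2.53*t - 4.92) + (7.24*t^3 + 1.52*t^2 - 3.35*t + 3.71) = 4.45*t^3 + 1.57*t^2 - 5.88*t - 1.21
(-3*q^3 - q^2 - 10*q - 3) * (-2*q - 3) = 6*q^4 + 11*q^3 + 23*q^2 + 36*q + 9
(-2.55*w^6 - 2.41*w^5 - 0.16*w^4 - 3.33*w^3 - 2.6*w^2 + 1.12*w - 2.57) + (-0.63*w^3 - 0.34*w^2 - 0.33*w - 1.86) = -2.55*w^6 - 2.41*w^5 - 0.16*w^4 - 3.96*w^3 - 2.94*w^2 + 0.79*w - 4.43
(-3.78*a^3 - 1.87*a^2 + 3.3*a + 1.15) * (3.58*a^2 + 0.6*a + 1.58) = -13.5324*a^5 - 8.9626*a^4 + 4.7196*a^3 + 3.1424*a^2 + 5.904*a + 1.817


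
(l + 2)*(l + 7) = l^2 + 9*l + 14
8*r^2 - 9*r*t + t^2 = (-8*r + t)*(-r + t)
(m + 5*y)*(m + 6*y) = m^2 + 11*m*y + 30*y^2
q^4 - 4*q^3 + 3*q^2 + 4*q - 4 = (q - 2)^2*(q - 1)*(q + 1)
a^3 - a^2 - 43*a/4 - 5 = (a - 4)*(a + 1/2)*(a + 5/2)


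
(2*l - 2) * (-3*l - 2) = -6*l^2 + 2*l + 4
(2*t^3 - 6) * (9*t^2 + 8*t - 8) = 18*t^5 + 16*t^4 - 16*t^3 - 54*t^2 - 48*t + 48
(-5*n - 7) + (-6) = -5*n - 13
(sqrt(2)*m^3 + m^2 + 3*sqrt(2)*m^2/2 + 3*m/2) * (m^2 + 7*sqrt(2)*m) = sqrt(2)*m^5 + 3*sqrt(2)*m^4/2 + 15*m^4 + 7*sqrt(2)*m^3 + 45*m^3/2 + 21*sqrt(2)*m^2/2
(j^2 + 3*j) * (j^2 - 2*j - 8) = j^4 + j^3 - 14*j^2 - 24*j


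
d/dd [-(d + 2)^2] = -2*d - 4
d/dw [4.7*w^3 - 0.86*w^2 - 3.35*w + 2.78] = 14.1*w^2 - 1.72*w - 3.35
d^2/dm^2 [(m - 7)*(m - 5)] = 2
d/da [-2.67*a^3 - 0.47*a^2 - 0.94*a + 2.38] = -8.01*a^2 - 0.94*a - 0.94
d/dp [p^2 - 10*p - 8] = 2*p - 10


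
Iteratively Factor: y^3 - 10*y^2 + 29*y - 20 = (y - 1)*(y^2 - 9*y + 20) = (y - 5)*(y - 1)*(y - 4)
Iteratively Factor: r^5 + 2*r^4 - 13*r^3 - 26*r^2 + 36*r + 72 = (r + 2)*(r^4 - 13*r^2 + 36) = (r + 2)^2*(r^3 - 2*r^2 - 9*r + 18) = (r + 2)^2*(r + 3)*(r^2 - 5*r + 6) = (r - 3)*(r + 2)^2*(r + 3)*(r - 2)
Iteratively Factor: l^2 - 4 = (l + 2)*(l - 2)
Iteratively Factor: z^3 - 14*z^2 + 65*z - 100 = (z - 4)*(z^2 - 10*z + 25) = (z - 5)*(z - 4)*(z - 5)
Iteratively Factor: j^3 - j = (j)*(j^2 - 1) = j*(j + 1)*(j - 1)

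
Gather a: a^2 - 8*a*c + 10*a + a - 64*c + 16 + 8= a^2 + a*(11 - 8*c) - 64*c + 24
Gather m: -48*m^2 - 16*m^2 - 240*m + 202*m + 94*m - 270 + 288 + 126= -64*m^2 + 56*m + 144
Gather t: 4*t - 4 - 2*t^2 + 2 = -2*t^2 + 4*t - 2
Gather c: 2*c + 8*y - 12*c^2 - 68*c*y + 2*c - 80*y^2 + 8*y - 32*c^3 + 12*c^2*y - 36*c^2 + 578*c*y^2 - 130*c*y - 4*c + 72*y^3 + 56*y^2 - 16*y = -32*c^3 + c^2*(12*y - 48) + c*(578*y^2 - 198*y) + 72*y^3 - 24*y^2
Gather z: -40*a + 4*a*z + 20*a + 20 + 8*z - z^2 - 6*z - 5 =-20*a - z^2 + z*(4*a + 2) + 15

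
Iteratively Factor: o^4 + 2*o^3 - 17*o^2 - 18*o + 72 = (o - 3)*(o^3 + 5*o^2 - 2*o - 24) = (o - 3)*(o + 4)*(o^2 + o - 6) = (o - 3)*(o - 2)*(o + 4)*(o + 3)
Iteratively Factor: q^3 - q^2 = (q)*(q^2 - q) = q^2*(q - 1)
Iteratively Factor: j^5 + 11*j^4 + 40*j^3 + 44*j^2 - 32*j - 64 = (j - 1)*(j^4 + 12*j^3 + 52*j^2 + 96*j + 64) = (j - 1)*(j + 4)*(j^3 + 8*j^2 + 20*j + 16) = (j - 1)*(j + 2)*(j + 4)*(j^2 + 6*j + 8) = (j - 1)*(j + 2)^2*(j + 4)*(j + 4)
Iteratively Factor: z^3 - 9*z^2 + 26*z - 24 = (z - 4)*(z^2 - 5*z + 6) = (z - 4)*(z - 3)*(z - 2)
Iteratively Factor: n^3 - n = (n + 1)*(n^2 - n) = (n - 1)*(n + 1)*(n)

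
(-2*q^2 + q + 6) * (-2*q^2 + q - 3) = 4*q^4 - 4*q^3 - 5*q^2 + 3*q - 18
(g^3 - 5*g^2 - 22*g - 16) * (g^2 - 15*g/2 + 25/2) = g^5 - 25*g^4/2 + 28*g^3 + 173*g^2/2 - 155*g - 200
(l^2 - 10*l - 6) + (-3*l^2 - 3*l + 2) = -2*l^2 - 13*l - 4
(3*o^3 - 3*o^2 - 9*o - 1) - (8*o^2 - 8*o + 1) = 3*o^3 - 11*o^2 - o - 2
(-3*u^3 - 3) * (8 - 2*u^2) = 6*u^5 - 24*u^3 + 6*u^2 - 24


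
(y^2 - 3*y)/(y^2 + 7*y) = (y - 3)/(y + 7)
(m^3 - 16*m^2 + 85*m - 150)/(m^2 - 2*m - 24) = (m^2 - 10*m + 25)/(m + 4)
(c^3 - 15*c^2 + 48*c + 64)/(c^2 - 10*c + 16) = (c^2 - 7*c - 8)/(c - 2)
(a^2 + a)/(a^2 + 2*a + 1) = a/(a + 1)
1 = 1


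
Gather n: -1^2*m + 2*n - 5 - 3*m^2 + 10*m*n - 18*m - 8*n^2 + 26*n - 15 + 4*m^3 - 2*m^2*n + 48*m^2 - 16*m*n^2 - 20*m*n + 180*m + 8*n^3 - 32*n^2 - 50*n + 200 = 4*m^3 + 45*m^2 + 161*m + 8*n^3 + n^2*(-16*m - 40) + n*(-2*m^2 - 10*m - 22) + 180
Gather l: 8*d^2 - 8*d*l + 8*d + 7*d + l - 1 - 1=8*d^2 + 15*d + l*(1 - 8*d) - 2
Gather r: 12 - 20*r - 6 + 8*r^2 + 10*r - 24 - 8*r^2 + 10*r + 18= 0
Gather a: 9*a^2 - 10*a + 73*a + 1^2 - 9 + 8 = 9*a^2 + 63*a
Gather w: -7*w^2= -7*w^2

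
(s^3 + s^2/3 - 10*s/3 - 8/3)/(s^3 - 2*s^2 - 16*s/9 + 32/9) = 3*(s + 1)/(3*s - 4)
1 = 1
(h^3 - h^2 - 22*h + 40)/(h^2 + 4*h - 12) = (h^2 + h - 20)/(h + 6)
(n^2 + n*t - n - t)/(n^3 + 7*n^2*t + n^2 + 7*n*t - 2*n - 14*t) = (n + t)/(n^2 + 7*n*t + 2*n + 14*t)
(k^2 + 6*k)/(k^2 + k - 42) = k*(k + 6)/(k^2 + k - 42)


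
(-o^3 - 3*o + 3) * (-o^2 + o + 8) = o^5 - o^4 - 5*o^3 - 6*o^2 - 21*o + 24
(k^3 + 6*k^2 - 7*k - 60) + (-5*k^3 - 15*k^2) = -4*k^3 - 9*k^2 - 7*k - 60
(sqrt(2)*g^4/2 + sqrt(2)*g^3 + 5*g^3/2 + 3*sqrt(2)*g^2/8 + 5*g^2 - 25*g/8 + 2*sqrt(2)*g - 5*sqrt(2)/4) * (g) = sqrt(2)*g^5/2 + sqrt(2)*g^4 + 5*g^4/2 + 3*sqrt(2)*g^3/8 + 5*g^3 - 25*g^2/8 + 2*sqrt(2)*g^2 - 5*sqrt(2)*g/4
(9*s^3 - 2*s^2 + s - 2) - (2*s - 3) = 9*s^3 - 2*s^2 - s + 1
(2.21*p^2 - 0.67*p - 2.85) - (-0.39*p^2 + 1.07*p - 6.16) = 2.6*p^2 - 1.74*p + 3.31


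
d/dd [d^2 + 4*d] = 2*d + 4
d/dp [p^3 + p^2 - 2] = p*(3*p + 2)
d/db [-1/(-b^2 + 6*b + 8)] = 2*(3 - b)/(-b^2 + 6*b + 8)^2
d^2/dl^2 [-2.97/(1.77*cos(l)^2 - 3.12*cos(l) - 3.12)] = (-37.218852*(1 - cos(l)^2)^2 + 49.204584*cos(l)^3 - 113.126706*cos(l)^2 - 69.498*cos(l) + 127.844244)/(-1.77*cos(l)^2 + 3.12*cos(l) + 3.12)^3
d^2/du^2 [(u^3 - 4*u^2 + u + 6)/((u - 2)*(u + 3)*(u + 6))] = 2*(-11*u^3 - 63*u^2 + 27*u + 459)/(u^6 + 27*u^5 + 297*u^4 + 1701*u^3 + 5346*u^2 + 8748*u + 5832)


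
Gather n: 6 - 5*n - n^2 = -n^2 - 5*n + 6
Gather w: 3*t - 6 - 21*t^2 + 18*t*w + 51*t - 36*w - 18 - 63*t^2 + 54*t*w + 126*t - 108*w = -84*t^2 + 180*t + w*(72*t - 144) - 24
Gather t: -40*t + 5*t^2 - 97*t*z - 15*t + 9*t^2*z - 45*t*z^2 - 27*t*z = t^2*(9*z + 5) + t*(-45*z^2 - 124*z - 55)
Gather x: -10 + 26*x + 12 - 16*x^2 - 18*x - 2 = -16*x^2 + 8*x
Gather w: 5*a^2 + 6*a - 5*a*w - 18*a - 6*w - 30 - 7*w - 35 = 5*a^2 - 12*a + w*(-5*a - 13) - 65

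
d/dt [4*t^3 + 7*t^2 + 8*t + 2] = 12*t^2 + 14*t + 8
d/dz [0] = 0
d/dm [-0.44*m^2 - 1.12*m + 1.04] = -0.88*m - 1.12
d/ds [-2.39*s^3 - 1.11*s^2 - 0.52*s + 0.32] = -7.17*s^2 - 2.22*s - 0.52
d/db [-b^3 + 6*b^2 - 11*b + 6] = -3*b^2 + 12*b - 11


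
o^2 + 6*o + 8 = (o + 2)*(o + 4)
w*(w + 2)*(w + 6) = w^3 + 8*w^2 + 12*w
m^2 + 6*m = m*(m + 6)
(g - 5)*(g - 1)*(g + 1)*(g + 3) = g^4 - 2*g^3 - 16*g^2 + 2*g + 15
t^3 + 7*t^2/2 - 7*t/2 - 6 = (t - 3/2)*(t + 1)*(t + 4)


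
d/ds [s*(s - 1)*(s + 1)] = 3*s^2 - 1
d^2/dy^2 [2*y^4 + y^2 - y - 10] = 24*y^2 + 2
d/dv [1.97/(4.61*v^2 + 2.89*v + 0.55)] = (-18.1634*v - 5.6933)/(4.61*v^2 + 2.89*v + 0.55)^2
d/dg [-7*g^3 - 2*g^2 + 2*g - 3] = -21*g^2 - 4*g + 2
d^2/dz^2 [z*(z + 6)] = 2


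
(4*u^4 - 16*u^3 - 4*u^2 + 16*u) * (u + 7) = 4*u^5 + 12*u^4 - 116*u^3 - 12*u^2 + 112*u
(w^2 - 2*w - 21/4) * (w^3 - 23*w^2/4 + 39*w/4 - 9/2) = w^5 - 31*w^4/4 + 16*w^3 + 99*w^2/16 - 675*w/16 + 189/8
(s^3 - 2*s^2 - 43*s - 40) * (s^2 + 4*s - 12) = s^5 + 2*s^4 - 63*s^3 - 188*s^2 + 356*s + 480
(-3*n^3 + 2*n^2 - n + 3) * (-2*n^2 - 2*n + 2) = 6*n^5 + 2*n^4 - 8*n^3 - 8*n + 6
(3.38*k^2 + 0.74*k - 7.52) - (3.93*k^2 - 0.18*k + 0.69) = -0.55*k^2 + 0.92*k - 8.21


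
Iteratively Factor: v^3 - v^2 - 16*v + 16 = (v - 4)*(v^2 + 3*v - 4) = (v - 4)*(v + 4)*(v - 1)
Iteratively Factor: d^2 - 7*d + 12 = (d - 4)*(d - 3)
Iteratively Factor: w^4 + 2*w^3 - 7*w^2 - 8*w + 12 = (w - 2)*(w^3 + 4*w^2 + w - 6) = (w - 2)*(w + 3)*(w^2 + w - 2) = (w - 2)*(w - 1)*(w + 3)*(w + 2)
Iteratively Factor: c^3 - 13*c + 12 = (c - 3)*(c^2 + 3*c - 4) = (c - 3)*(c - 1)*(c + 4)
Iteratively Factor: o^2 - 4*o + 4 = (o - 2)*(o - 2)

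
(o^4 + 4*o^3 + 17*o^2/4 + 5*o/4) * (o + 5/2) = o^5 + 13*o^4/2 + 57*o^3/4 + 95*o^2/8 + 25*o/8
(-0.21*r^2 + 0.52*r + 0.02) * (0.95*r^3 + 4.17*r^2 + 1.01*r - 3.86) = -0.1995*r^5 - 0.3817*r^4 + 1.9753*r^3 + 1.4192*r^2 - 1.987*r - 0.0772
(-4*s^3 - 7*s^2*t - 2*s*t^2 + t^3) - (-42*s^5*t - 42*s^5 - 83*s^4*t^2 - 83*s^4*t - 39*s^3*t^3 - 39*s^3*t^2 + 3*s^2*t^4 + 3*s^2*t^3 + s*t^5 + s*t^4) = 42*s^5*t + 42*s^5 + 83*s^4*t^2 + 83*s^4*t + 39*s^3*t^3 + 39*s^3*t^2 - 4*s^3 - 3*s^2*t^4 - 3*s^2*t^3 - 7*s^2*t - s*t^5 - s*t^4 - 2*s*t^2 + t^3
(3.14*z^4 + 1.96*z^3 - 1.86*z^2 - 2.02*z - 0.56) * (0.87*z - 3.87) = 2.7318*z^5 - 10.4466*z^4 - 9.2034*z^3 + 5.4408*z^2 + 7.3302*z + 2.1672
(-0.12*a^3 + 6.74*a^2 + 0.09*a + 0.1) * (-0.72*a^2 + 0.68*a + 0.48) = 0.0864*a^5 - 4.9344*a^4 + 4.4608*a^3 + 3.2244*a^2 + 0.1112*a + 0.048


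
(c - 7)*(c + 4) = c^2 - 3*c - 28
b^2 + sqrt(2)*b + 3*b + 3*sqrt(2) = (b + 3)*(b + sqrt(2))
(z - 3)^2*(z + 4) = z^3 - 2*z^2 - 15*z + 36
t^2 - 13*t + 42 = (t - 7)*(t - 6)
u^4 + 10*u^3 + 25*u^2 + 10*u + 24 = (u + 4)*(u + 6)*(-I*u + 1)*(I*u + 1)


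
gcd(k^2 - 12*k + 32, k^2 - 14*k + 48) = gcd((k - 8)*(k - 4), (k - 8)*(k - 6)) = k - 8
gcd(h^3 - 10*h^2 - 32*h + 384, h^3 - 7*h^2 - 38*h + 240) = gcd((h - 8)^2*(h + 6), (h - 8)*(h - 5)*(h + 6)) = h^2 - 2*h - 48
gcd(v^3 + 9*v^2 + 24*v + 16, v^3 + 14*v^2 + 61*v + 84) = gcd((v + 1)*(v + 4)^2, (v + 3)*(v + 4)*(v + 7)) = v + 4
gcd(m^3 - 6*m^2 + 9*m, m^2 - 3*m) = m^2 - 3*m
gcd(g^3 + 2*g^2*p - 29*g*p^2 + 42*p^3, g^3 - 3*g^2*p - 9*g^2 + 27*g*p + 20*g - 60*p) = -g + 3*p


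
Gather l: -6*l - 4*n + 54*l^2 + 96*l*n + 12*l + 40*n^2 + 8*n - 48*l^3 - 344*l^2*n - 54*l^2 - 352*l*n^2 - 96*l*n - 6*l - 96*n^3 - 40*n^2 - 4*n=-48*l^3 - 344*l^2*n - 352*l*n^2 - 96*n^3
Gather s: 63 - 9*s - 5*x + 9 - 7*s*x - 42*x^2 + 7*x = s*(-7*x - 9) - 42*x^2 + 2*x + 72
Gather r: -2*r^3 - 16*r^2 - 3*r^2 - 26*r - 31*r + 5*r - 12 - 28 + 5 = -2*r^3 - 19*r^2 - 52*r - 35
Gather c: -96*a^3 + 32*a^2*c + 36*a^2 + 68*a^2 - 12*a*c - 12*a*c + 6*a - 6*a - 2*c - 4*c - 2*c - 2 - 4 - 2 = -96*a^3 + 104*a^2 + c*(32*a^2 - 24*a - 8) - 8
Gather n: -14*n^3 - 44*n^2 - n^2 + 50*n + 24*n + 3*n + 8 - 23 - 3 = -14*n^3 - 45*n^2 + 77*n - 18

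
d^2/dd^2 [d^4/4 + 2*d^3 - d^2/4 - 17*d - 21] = 3*d^2 + 12*d - 1/2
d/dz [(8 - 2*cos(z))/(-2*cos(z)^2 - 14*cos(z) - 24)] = (cos(z)^2 - 8*cos(z) - 40)*sin(z)/(cos(z)^2 + 7*cos(z) + 12)^2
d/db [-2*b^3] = -6*b^2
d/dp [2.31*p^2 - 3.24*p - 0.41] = 4.62*p - 3.24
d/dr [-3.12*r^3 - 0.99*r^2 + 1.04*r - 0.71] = -9.36*r^2 - 1.98*r + 1.04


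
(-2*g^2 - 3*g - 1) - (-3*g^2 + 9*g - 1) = g^2 - 12*g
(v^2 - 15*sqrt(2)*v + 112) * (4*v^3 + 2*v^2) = 4*v^5 - 60*sqrt(2)*v^4 + 2*v^4 - 30*sqrt(2)*v^3 + 448*v^3 + 224*v^2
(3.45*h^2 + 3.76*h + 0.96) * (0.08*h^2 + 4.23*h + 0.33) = 0.276*h^4 + 14.8943*h^3 + 17.1201*h^2 + 5.3016*h + 0.3168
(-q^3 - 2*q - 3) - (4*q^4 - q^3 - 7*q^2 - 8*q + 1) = -4*q^4 + 7*q^2 + 6*q - 4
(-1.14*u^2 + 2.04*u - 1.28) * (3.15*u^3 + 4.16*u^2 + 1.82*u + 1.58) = -3.591*u^5 + 1.6836*u^4 + 2.3796*u^3 - 3.4132*u^2 + 0.8936*u - 2.0224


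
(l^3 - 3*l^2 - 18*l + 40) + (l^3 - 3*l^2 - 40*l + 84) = 2*l^3 - 6*l^2 - 58*l + 124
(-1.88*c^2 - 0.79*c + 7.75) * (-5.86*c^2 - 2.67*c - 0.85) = 11.0168*c^4 + 9.649*c^3 - 41.7077*c^2 - 20.021*c - 6.5875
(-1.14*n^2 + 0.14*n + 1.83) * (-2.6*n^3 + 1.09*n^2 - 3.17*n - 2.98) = 2.964*n^5 - 1.6066*n^4 - 0.991600000000001*n^3 + 4.9481*n^2 - 6.2183*n - 5.4534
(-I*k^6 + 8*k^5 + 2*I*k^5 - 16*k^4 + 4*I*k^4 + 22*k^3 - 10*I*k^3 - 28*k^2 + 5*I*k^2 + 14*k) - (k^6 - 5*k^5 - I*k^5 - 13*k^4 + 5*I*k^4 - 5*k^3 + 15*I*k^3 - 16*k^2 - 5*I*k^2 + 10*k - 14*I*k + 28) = -k^6 - I*k^6 + 13*k^5 + 3*I*k^5 - 3*k^4 - I*k^4 + 27*k^3 - 25*I*k^3 - 12*k^2 + 10*I*k^2 + 4*k + 14*I*k - 28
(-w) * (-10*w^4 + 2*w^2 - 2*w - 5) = 10*w^5 - 2*w^3 + 2*w^2 + 5*w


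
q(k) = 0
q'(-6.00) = 0.00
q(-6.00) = 0.00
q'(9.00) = 0.00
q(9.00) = 0.00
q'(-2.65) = 0.00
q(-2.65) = 0.00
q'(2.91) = 0.00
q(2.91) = 0.00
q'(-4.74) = 0.00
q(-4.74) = 0.00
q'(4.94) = 0.00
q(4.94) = 0.00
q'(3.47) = 0.00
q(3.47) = 0.00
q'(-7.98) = 0.00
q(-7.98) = 0.00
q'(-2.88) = 0.00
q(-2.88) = 0.00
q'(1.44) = 0.00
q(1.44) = 0.00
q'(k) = 0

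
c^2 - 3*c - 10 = (c - 5)*(c + 2)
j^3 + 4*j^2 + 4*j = j*(j + 2)^2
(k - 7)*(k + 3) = k^2 - 4*k - 21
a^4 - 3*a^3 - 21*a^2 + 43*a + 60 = (a - 5)*(a - 3)*(a + 1)*(a + 4)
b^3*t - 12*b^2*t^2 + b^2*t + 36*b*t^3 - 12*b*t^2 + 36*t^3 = (b - 6*t)^2*(b*t + t)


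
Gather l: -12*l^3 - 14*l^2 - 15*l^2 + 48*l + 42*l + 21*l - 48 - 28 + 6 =-12*l^3 - 29*l^2 + 111*l - 70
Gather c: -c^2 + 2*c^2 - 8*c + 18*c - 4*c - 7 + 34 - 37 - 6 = c^2 + 6*c - 16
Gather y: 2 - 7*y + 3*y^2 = 3*y^2 - 7*y + 2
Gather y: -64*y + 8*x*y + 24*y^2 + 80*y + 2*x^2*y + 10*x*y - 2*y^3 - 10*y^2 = -2*y^3 + 14*y^2 + y*(2*x^2 + 18*x + 16)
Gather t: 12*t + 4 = 12*t + 4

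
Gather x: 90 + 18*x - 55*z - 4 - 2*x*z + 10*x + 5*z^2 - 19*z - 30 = x*(28 - 2*z) + 5*z^2 - 74*z + 56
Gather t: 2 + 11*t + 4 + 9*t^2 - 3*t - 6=9*t^2 + 8*t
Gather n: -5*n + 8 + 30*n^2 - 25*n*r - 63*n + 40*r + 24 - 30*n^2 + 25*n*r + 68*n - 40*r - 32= 0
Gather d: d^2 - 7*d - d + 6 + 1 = d^2 - 8*d + 7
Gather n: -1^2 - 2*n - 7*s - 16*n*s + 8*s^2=n*(-16*s - 2) + 8*s^2 - 7*s - 1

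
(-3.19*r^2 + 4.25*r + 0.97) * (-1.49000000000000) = 4.7531*r^2 - 6.3325*r - 1.4453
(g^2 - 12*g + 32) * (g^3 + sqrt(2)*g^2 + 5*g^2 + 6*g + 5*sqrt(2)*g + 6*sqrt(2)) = g^5 - 7*g^4 + sqrt(2)*g^4 - 22*g^3 - 7*sqrt(2)*g^3 - 22*sqrt(2)*g^2 + 88*g^2 + 88*sqrt(2)*g + 192*g + 192*sqrt(2)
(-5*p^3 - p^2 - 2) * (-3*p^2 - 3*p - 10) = 15*p^5 + 18*p^4 + 53*p^3 + 16*p^2 + 6*p + 20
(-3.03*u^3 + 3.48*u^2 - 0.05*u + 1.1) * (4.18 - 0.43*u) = 1.3029*u^4 - 14.1618*u^3 + 14.5679*u^2 - 0.682*u + 4.598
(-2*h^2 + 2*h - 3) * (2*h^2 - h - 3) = -4*h^4 + 6*h^3 - 2*h^2 - 3*h + 9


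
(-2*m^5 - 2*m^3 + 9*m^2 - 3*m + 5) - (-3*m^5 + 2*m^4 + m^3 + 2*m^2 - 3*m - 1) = m^5 - 2*m^4 - 3*m^3 + 7*m^2 + 6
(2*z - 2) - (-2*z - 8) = 4*z + 6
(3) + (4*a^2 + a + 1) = 4*a^2 + a + 4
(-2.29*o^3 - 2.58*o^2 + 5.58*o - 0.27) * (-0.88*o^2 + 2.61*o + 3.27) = 2.0152*o^5 - 3.7065*o^4 - 19.1325*o^3 + 6.3648*o^2 + 17.5419*o - 0.8829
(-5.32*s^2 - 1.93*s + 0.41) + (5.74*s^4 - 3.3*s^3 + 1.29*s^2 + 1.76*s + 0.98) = 5.74*s^4 - 3.3*s^3 - 4.03*s^2 - 0.17*s + 1.39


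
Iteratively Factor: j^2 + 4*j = (j)*(j + 4)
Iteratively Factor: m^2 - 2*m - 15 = (m - 5)*(m + 3)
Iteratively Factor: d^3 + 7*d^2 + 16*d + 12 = (d + 2)*(d^2 + 5*d + 6) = (d + 2)^2*(d + 3)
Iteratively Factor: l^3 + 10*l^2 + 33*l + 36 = (l + 3)*(l^2 + 7*l + 12) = (l + 3)^2*(l + 4)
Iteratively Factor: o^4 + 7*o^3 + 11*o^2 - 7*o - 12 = (o + 4)*(o^3 + 3*o^2 - o - 3) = (o + 3)*(o + 4)*(o^2 - 1) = (o + 1)*(o + 3)*(o + 4)*(o - 1)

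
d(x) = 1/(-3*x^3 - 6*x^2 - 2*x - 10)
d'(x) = (9*x^2 + 12*x + 2)/(-3*x^3 - 6*x^2 - 2*x - 10)^2 = (9*x^2 + 12*x + 2)/(3*x^3 + 6*x^2 + 2*x + 10)^2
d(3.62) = -0.00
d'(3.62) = 0.00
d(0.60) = -0.07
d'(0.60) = 0.06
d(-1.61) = -0.10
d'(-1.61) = 0.06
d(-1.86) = -0.13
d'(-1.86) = 0.18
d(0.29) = -0.09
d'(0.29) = 0.05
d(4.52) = -0.00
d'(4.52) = 0.00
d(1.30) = -0.03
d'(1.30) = 0.04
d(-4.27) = 0.01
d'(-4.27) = 0.01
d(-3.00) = 0.04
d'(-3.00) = 0.09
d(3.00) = -0.00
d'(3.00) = 0.01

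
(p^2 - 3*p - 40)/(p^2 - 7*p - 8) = (p + 5)/(p + 1)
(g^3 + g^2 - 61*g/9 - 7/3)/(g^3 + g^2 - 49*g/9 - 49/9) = (3*g^2 + 10*g + 3)/(3*g^2 + 10*g + 7)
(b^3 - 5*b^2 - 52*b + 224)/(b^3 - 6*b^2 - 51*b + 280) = (b - 4)/(b - 5)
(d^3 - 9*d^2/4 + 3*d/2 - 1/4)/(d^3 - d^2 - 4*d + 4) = (4*d^2 - 5*d + 1)/(4*(d^2 - 4))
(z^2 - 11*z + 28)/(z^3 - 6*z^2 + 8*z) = (z - 7)/(z*(z - 2))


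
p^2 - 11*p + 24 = (p - 8)*(p - 3)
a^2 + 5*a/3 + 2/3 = (a + 2/3)*(a + 1)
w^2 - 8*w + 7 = (w - 7)*(w - 1)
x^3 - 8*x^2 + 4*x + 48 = (x - 6)*(x - 4)*(x + 2)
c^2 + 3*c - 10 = (c - 2)*(c + 5)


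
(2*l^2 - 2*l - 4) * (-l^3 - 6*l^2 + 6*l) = -2*l^5 - 10*l^4 + 28*l^3 + 12*l^2 - 24*l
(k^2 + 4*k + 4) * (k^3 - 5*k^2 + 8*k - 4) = k^5 - k^4 - 8*k^3 + 8*k^2 + 16*k - 16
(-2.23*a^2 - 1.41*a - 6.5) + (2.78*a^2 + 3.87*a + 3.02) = 0.55*a^2 + 2.46*a - 3.48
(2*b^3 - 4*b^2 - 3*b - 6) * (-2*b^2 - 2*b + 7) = -4*b^5 + 4*b^4 + 28*b^3 - 10*b^2 - 9*b - 42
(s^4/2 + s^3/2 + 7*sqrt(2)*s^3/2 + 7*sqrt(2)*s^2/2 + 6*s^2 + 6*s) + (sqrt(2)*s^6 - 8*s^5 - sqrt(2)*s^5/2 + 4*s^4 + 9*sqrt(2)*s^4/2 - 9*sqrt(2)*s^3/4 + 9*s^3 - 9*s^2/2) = sqrt(2)*s^6 - 8*s^5 - sqrt(2)*s^5/2 + 9*s^4/2 + 9*sqrt(2)*s^4/2 + 5*sqrt(2)*s^3/4 + 19*s^3/2 + 3*s^2/2 + 7*sqrt(2)*s^2/2 + 6*s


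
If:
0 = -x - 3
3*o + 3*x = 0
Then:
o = 3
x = -3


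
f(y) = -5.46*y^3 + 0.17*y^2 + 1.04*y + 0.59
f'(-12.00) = -2361.76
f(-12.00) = 9447.47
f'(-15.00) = -3689.56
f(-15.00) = 18450.74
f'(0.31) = -0.43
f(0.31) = 0.77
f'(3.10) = -155.32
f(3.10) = -157.21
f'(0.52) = -3.21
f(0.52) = 0.41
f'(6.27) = -640.77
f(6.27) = -1332.05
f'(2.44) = -95.65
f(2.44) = -75.18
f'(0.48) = -2.57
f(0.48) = 0.52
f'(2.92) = -137.63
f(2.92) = -130.86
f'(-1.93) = -60.63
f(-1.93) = 38.47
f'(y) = -16.38*y^2 + 0.34*y + 1.04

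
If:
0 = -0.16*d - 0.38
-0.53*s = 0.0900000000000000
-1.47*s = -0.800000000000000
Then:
No Solution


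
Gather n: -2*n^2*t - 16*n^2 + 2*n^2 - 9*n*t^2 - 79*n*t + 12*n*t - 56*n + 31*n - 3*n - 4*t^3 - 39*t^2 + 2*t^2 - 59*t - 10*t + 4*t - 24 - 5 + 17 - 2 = n^2*(-2*t - 14) + n*(-9*t^2 - 67*t - 28) - 4*t^3 - 37*t^2 - 65*t - 14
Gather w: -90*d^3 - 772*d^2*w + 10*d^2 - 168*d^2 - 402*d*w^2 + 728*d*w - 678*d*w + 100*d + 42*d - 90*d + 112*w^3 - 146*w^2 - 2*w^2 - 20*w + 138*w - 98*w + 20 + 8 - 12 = -90*d^3 - 158*d^2 + 52*d + 112*w^3 + w^2*(-402*d - 148) + w*(-772*d^2 + 50*d + 20) + 16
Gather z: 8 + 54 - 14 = 48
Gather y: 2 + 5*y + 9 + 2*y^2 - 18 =2*y^2 + 5*y - 7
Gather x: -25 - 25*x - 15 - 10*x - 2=-35*x - 42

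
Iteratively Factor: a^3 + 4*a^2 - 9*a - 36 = (a + 4)*(a^2 - 9) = (a + 3)*(a + 4)*(a - 3)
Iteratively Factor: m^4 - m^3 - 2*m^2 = (m - 2)*(m^3 + m^2) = m*(m - 2)*(m^2 + m) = m^2*(m - 2)*(m + 1)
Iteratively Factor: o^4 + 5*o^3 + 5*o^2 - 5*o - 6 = (o + 1)*(o^3 + 4*o^2 + o - 6) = (o + 1)*(o + 2)*(o^2 + 2*o - 3) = (o - 1)*(o + 1)*(o + 2)*(o + 3)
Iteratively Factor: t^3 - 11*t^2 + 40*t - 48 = (t - 4)*(t^2 - 7*t + 12) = (t - 4)^2*(t - 3)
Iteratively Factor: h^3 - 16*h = (h - 4)*(h^2 + 4*h) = h*(h - 4)*(h + 4)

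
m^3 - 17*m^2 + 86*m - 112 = (m - 8)*(m - 7)*(m - 2)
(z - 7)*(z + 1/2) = z^2 - 13*z/2 - 7/2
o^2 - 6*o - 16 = (o - 8)*(o + 2)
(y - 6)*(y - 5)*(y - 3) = y^3 - 14*y^2 + 63*y - 90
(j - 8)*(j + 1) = j^2 - 7*j - 8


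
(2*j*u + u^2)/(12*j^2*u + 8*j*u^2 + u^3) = 1/(6*j + u)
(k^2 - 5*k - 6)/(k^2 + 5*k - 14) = (k^2 - 5*k - 6)/(k^2 + 5*k - 14)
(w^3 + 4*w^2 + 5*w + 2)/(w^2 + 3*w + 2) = w + 1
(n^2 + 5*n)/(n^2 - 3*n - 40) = n/(n - 8)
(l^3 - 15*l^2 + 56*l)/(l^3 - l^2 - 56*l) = (l - 7)/(l + 7)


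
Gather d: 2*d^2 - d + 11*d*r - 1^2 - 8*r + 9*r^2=2*d^2 + d*(11*r - 1) + 9*r^2 - 8*r - 1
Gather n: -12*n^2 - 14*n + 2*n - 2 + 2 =-12*n^2 - 12*n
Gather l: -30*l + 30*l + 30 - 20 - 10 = 0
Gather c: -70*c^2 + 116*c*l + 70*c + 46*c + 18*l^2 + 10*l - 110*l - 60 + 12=-70*c^2 + c*(116*l + 116) + 18*l^2 - 100*l - 48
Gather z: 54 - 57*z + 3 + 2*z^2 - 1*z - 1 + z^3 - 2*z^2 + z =z^3 - 57*z + 56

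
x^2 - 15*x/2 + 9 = (x - 6)*(x - 3/2)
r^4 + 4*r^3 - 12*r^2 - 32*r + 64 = (r - 2)^2*(r + 4)^2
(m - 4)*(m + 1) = m^2 - 3*m - 4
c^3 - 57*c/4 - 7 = (c - 4)*(c + 1/2)*(c + 7/2)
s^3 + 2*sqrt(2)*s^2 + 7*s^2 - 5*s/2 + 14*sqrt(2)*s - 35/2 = (s + 7)*(s - sqrt(2)/2)*(s + 5*sqrt(2)/2)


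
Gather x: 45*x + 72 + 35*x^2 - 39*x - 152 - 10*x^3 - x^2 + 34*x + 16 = -10*x^3 + 34*x^2 + 40*x - 64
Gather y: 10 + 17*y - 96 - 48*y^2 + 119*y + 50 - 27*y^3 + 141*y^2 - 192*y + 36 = -27*y^3 + 93*y^2 - 56*y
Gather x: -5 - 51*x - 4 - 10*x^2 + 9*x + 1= -10*x^2 - 42*x - 8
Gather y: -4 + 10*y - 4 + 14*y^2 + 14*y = 14*y^2 + 24*y - 8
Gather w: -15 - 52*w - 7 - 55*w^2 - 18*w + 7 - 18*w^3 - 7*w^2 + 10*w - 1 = -18*w^3 - 62*w^2 - 60*w - 16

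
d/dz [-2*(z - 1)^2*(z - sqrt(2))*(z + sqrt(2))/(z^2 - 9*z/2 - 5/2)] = 4*(-4*z^5 + 31*z^4 - 16*z^3 - 31*z^2 - 18*z + 38)/(4*z^4 - 36*z^3 + 61*z^2 + 90*z + 25)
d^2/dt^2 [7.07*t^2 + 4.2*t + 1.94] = 14.1400000000000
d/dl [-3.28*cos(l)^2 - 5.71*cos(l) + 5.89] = (6.56*cos(l) + 5.71)*sin(l)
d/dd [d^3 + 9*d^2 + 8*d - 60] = 3*d^2 + 18*d + 8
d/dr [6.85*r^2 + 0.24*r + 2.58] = 13.7*r + 0.24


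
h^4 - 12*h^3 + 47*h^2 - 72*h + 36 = (h - 6)*(h - 3)*(h - 2)*(h - 1)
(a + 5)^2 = a^2 + 10*a + 25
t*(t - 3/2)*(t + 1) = t^3 - t^2/2 - 3*t/2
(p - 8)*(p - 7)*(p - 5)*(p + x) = p^4 + p^3*x - 20*p^3 - 20*p^2*x + 131*p^2 + 131*p*x - 280*p - 280*x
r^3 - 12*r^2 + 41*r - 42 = (r - 7)*(r - 3)*(r - 2)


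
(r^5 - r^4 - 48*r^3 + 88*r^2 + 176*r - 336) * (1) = r^5 - r^4 - 48*r^3 + 88*r^2 + 176*r - 336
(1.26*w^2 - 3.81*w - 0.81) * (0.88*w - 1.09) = 1.1088*w^3 - 4.7262*w^2 + 3.4401*w + 0.8829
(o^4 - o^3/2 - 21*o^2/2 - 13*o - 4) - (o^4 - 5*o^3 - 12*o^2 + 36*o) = 9*o^3/2 + 3*o^2/2 - 49*o - 4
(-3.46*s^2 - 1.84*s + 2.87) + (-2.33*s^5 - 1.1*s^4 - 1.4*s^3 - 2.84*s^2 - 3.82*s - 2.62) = -2.33*s^5 - 1.1*s^4 - 1.4*s^3 - 6.3*s^2 - 5.66*s + 0.25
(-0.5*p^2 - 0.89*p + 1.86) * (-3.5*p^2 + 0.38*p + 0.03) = 1.75*p^4 + 2.925*p^3 - 6.8632*p^2 + 0.6801*p + 0.0558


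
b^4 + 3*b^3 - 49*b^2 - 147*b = b*(b - 7)*(b + 3)*(b + 7)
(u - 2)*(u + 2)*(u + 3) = u^3 + 3*u^2 - 4*u - 12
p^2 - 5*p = p*(p - 5)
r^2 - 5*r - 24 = (r - 8)*(r + 3)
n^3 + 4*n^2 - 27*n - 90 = (n - 5)*(n + 3)*(n + 6)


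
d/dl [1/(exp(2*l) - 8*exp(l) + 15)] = 2*(4 - exp(l))*exp(l)/(exp(2*l) - 8*exp(l) + 15)^2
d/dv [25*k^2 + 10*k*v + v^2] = 10*k + 2*v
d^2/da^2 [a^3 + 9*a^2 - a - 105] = 6*a + 18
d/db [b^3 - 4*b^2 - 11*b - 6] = 3*b^2 - 8*b - 11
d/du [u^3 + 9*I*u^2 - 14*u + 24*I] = 3*u^2 + 18*I*u - 14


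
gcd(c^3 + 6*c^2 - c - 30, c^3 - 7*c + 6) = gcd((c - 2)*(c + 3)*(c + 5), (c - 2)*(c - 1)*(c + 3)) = c^2 + c - 6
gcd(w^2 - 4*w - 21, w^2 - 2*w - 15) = w + 3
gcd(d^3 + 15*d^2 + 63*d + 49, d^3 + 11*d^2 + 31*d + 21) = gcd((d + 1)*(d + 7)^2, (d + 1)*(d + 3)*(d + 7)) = d^2 + 8*d + 7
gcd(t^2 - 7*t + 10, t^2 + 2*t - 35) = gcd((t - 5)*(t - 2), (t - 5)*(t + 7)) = t - 5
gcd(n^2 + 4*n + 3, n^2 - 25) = 1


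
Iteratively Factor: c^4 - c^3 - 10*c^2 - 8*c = (c + 2)*(c^3 - 3*c^2 - 4*c) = c*(c + 2)*(c^2 - 3*c - 4) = c*(c + 1)*(c + 2)*(c - 4)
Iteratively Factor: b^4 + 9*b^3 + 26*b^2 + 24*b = (b)*(b^3 + 9*b^2 + 26*b + 24) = b*(b + 4)*(b^2 + 5*b + 6) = b*(b + 3)*(b + 4)*(b + 2)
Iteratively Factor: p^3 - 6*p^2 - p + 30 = (p - 5)*(p^2 - p - 6) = (p - 5)*(p + 2)*(p - 3)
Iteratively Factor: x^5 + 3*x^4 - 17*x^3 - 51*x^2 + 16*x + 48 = (x + 4)*(x^4 - x^3 - 13*x^2 + x + 12) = (x + 1)*(x + 4)*(x^3 - 2*x^2 - 11*x + 12) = (x + 1)*(x + 3)*(x + 4)*(x^2 - 5*x + 4) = (x - 4)*(x + 1)*(x + 3)*(x + 4)*(x - 1)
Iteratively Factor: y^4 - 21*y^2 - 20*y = (y)*(y^3 - 21*y - 20) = y*(y - 5)*(y^2 + 5*y + 4) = y*(y - 5)*(y + 1)*(y + 4)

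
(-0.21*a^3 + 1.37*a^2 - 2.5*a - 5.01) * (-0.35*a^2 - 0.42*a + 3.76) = 0.0735*a^5 - 0.3913*a^4 - 0.49*a^3 + 7.9547*a^2 - 7.2958*a - 18.8376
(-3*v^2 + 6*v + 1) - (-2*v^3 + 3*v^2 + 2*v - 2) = 2*v^3 - 6*v^2 + 4*v + 3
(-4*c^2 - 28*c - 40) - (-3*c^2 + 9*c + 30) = -c^2 - 37*c - 70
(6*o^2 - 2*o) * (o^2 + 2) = 6*o^4 - 2*o^3 + 12*o^2 - 4*o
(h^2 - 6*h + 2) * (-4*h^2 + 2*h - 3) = -4*h^4 + 26*h^3 - 23*h^2 + 22*h - 6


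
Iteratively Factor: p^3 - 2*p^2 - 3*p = (p + 1)*(p^2 - 3*p) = (p - 3)*(p + 1)*(p)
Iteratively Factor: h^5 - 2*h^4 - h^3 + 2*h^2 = (h)*(h^4 - 2*h^3 - h^2 + 2*h) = h*(h - 2)*(h^3 - h) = h^2*(h - 2)*(h^2 - 1) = h^2*(h - 2)*(h + 1)*(h - 1)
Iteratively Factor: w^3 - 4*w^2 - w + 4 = (w - 4)*(w^2 - 1) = (w - 4)*(w + 1)*(w - 1)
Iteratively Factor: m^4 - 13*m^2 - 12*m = (m - 4)*(m^3 + 4*m^2 + 3*m) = m*(m - 4)*(m^2 + 4*m + 3) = m*(m - 4)*(m + 1)*(m + 3)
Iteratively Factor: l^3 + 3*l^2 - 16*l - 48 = (l + 3)*(l^2 - 16) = (l + 3)*(l + 4)*(l - 4)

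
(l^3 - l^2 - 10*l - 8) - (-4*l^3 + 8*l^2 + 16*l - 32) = 5*l^3 - 9*l^2 - 26*l + 24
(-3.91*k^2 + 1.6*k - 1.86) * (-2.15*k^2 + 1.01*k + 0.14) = 8.4065*k^4 - 7.3891*k^3 + 5.0676*k^2 - 1.6546*k - 0.2604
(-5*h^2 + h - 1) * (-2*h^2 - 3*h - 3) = 10*h^4 + 13*h^3 + 14*h^2 + 3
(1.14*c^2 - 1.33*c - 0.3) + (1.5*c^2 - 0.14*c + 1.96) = 2.64*c^2 - 1.47*c + 1.66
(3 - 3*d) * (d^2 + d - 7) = -3*d^3 + 24*d - 21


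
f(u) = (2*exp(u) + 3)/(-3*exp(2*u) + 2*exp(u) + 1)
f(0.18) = -5.96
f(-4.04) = 2.93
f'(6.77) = 0.00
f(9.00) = 0.00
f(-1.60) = 2.66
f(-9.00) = 3.00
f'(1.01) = 0.96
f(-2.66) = 2.79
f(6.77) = -0.00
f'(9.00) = 0.00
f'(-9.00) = 0.00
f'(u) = (2*exp(u) + 3)*(6*exp(2*u) - 2*exp(u))/(-3*exp(2*u) + 2*exp(u) + 1)^2 + 2*exp(u)/(-3*exp(2*u) + 2*exp(u) + 1)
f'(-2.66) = -0.15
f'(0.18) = 38.18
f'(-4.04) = -0.06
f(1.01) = -0.53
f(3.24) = -0.03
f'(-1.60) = -0.01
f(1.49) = -0.24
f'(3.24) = 0.03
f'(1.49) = 0.36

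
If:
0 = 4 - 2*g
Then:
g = 2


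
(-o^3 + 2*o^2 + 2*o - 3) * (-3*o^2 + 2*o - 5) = 3*o^5 - 8*o^4 + 3*o^3 + 3*o^2 - 16*o + 15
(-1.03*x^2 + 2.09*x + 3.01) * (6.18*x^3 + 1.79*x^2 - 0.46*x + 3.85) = -6.3654*x^5 + 11.0725*x^4 + 22.8167*x^3 + 0.461*x^2 + 6.6619*x + 11.5885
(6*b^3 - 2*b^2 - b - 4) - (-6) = 6*b^3 - 2*b^2 - b + 2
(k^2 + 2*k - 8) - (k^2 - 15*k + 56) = 17*k - 64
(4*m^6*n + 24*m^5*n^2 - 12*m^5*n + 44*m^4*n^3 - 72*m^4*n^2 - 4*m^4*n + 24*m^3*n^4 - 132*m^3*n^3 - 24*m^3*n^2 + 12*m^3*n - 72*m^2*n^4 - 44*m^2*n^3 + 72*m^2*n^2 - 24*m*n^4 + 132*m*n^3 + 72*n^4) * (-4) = -16*m^6*n - 96*m^5*n^2 + 48*m^5*n - 176*m^4*n^3 + 288*m^4*n^2 + 16*m^4*n - 96*m^3*n^4 + 528*m^3*n^3 + 96*m^3*n^2 - 48*m^3*n + 288*m^2*n^4 + 176*m^2*n^3 - 288*m^2*n^2 + 96*m*n^4 - 528*m*n^3 - 288*n^4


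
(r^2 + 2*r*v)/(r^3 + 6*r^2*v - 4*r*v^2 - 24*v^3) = r/(r^2 + 4*r*v - 12*v^2)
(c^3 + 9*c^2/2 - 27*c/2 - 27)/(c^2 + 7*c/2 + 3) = (c^2 + 3*c - 18)/(c + 2)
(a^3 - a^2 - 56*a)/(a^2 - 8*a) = a + 7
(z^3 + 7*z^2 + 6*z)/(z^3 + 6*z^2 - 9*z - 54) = z*(z + 1)/(z^2 - 9)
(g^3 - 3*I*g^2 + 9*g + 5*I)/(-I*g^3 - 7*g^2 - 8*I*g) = (I*g^2 + 4*g + 5*I)/(g*(g - 8*I))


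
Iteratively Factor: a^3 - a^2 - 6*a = (a + 2)*(a^2 - 3*a) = a*(a + 2)*(a - 3)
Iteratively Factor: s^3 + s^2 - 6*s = (s)*(s^2 + s - 6) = s*(s - 2)*(s + 3)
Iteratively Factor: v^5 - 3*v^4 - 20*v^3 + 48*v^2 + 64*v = (v + 1)*(v^4 - 4*v^3 - 16*v^2 + 64*v) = v*(v + 1)*(v^3 - 4*v^2 - 16*v + 64) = v*(v + 1)*(v + 4)*(v^2 - 8*v + 16) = v*(v - 4)*(v + 1)*(v + 4)*(v - 4)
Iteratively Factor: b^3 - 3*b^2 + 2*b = (b - 1)*(b^2 - 2*b) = (b - 2)*(b - 1)*(b)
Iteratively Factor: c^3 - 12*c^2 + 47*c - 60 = (c - 3)*(c^2 - 9*c + 20) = (c - 5)*(c - 3)*(c - 4)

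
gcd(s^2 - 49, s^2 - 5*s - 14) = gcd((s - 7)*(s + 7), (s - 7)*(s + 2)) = s - 7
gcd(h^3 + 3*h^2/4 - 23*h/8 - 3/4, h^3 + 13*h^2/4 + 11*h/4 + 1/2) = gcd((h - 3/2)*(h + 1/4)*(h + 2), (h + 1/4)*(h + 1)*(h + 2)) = h^2 + 9*h/4 + 1/2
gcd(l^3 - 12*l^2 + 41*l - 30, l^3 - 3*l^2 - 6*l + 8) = l - 1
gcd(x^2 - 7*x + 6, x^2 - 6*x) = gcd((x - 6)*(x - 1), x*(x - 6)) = x - 6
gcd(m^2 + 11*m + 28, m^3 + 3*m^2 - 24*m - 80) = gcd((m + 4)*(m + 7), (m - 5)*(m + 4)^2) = m + 4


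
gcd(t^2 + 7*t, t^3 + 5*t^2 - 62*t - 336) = t + 7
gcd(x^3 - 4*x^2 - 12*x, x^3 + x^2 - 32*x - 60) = x^2 - 4*x - 12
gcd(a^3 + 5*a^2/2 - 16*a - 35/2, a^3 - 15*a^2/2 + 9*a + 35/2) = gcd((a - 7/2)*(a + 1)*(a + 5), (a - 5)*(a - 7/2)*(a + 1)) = a^2 - 5*a/2 - 7/2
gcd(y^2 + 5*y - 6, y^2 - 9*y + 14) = 1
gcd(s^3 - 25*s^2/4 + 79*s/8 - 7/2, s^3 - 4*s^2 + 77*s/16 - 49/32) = s^2 - 9*s/4 + 7/8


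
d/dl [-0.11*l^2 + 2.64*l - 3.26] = 2.64 - 0.22*l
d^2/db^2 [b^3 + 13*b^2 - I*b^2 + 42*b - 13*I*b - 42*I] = 6*b + 26 - 2*I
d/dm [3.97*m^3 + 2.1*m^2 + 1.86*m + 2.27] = 11.91*m^2 + 4.2*m + 1.86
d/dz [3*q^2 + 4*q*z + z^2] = 4*q + 2*z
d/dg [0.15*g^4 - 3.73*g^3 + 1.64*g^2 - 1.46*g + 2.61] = 0.6*g^3 - 11.19*g^2 + 3.28*g - 1.46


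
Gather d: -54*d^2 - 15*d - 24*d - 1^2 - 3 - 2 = -54*d^2 - 39*d - 6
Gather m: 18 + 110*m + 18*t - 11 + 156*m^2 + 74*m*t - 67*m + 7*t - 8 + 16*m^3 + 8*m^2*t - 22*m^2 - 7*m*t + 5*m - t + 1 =16*m^3 + m^2*(8*t + 134) + m*(67*t + 48) + 24*t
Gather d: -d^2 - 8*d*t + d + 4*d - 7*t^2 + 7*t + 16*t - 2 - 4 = -d^2 + d*(5 - 8*t) - 7*t^2 + 23*t - 6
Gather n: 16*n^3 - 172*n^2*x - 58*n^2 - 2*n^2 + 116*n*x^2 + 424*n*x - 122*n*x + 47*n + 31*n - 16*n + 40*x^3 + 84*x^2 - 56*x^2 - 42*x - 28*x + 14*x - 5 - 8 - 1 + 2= 16*n^3 + n^2*(-172*x - 60) + n*(116*x^2 + 302*x + 62) + 40*x^3 + 28*x^2 - 56*x - 12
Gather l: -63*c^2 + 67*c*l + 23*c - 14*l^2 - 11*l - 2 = -63*c^2 + 23*c - 14*l^2 + l*(67*c - 11) - 2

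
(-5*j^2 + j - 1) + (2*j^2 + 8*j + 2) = -3*j^2 + 9*j + 1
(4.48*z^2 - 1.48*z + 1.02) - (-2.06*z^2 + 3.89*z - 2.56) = 6.54*z^2 - 5.37*z + 3.58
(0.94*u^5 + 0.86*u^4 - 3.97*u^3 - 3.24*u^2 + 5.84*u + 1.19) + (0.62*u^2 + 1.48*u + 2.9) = 0.94*u^5 + 0.86*u^4 - 3.97*u^3 - 2.62*u^2 + 7.32*u + 4.09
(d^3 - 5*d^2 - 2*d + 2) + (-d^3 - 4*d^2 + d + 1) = -9*d^2 - d + 3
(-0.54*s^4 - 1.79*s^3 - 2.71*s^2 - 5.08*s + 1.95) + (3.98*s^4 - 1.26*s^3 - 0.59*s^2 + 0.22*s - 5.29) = 3.44*s^4 - 3.05*s^3 - 3.3*s^2 - 4.86*s - 3.34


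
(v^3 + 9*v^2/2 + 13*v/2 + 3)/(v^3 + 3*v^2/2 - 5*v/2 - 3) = (2*v + 3)/(2*v - 3)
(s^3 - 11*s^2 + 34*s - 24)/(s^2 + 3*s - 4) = (s^2 - 10*s + 24)/(s + 4)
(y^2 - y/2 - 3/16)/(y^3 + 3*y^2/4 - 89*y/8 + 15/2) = (4*y + 1)/(2*(2*y^2 + 3*y - 20))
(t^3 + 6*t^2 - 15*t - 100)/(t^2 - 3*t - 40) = (t^2 + t - 20)/(t - 8)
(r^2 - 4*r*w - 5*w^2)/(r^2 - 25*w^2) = (r + w)/(r + 5*w)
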